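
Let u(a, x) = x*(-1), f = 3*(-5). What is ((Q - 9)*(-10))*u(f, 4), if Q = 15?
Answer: 240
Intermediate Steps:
f = -15
u(a, x) = -x
((Q - 9)*(-10))*u(f, 4) = ((15 - 9)*(-10))*(-1*4) = (6*(-10))*(-4) = -60*(-4) = 240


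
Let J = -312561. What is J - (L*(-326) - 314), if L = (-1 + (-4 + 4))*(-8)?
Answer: -309639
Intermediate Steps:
L = 8 (L = (-1 + 0)*(-8) = -1*(-8) = 8)
J - (L*(-326) - 314) = -312561 - (8*(-326) - 314) = -312561 - (-2608 - 314) = -312561 - 1*(-2922) = -312561 + 2922 = -309639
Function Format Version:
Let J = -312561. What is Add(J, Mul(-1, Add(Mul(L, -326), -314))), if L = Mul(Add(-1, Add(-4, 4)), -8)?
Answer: -309639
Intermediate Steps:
L = 8 (L = Mul(Add(-1, 0), -8) = Mul(-1, -8) = 8)
Add(J, Mul(-1, Add(Mul(L, -326), -314))) = Add(-312561, Mul(-1, Add(Mul(8, -326), -314))) = Add(-312561, Mul(-1, Add(-2608, -314))) = Add(-312561, Mul(-1, -2922)) = Add(-312561, 2922) = -309639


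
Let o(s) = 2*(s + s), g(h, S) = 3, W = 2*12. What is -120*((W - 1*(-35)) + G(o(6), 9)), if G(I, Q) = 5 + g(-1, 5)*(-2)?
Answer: -6960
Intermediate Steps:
W = 24
o(s) = 4*s (o(s) = 2*(2*s) = 4*s)
G(I, Q) = -1 (G(I, Q) = 5 + 3*(-2) = 5 - 6 = -1)
-120*((W - 1*(-35)) + G(o(6), 9)) = -120*((24 - 1*(-35)) - 1) = -120*((24 + 35) - 1) = -120*(59 - 1) = -120*58 = -6960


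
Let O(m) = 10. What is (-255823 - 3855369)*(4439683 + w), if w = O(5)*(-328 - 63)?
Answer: -18236314471416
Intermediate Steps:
w = -3910 (w = 10*(-328 - 63) = 10*(-391) = -3910)
(-255823 - 3855369)*(4439683 + w) = (-255823 - 3855369)*(4439683 - 3910) = -4111192*4435773 = -18236314471416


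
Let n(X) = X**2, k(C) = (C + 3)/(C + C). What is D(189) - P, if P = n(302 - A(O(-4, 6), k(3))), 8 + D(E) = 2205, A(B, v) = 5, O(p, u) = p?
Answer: -86012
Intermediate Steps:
k(C) = (3 + C)/(2*C) (k(C) = (3 + C)/((2*C)) = (3 + C)*(1/(2*C)) = (3 + C)/(2*C))
D(E) = 2197 (D(E) = -8 + 2205 = 2197)
P = 88209 (P = (302 - 1*5)**2 = (302 - 5)**2 = 297**2 = 88209)
D(189) - P = 2197 - 1*88209 = 2197 - 88209 = -86012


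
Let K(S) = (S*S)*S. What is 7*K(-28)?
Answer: -153664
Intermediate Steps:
K(S) = S**3 (K(S) = S**2*S = S**3)
7*K(-28) = 7*(-28)**3 = 7*(-21952) = -153664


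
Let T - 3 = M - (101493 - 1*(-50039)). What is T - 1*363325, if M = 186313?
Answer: -328541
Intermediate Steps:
T = 34784 (T = 3 + (186313 - (101493 - 1*(-50039))) = 3 + (186313 - (101493 + 50039)) = 3 + (186313 - 1*151532) = 3 + (186313 - 151532) = 3 + 34781 = 34784)
T - 1*363325 = 34784 - 1*363325 = 34784 - 363325 = -328541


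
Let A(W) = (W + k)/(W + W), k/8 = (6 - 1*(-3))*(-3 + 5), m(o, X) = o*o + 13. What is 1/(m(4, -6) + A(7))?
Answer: 14/557 ≈ 0.025135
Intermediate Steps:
m(o, X) = 13 + o² (m(o, X) = o² + 13 = 13 + o²)
k = 144 (k = 8*((6 - 1*(-3))*(-3 + 5)) = 8*((6 + 3)*2) = 8*(9*2) = 8*18 = 144)
A(W) = (144 + W)/(2*W) (A(W) = (W + 144)/(W + W) = (144 + W)/((2*W)) = (144 + W)*(1/(2*W)) = (144 + W)/(2*W))
1/(m(4, -6) + A(7)) = 1/((13 + 4²) + (½)*(144 + 7)/7) = 1/((13 + 16) + (½)*(⅐)*151) = 1/(29 + 151/14) = 1/(557/14) = 14/557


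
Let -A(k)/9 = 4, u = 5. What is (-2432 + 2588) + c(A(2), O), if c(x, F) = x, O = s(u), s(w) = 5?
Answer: 120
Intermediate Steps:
A(k) = -36 (A(k) = -9*4 = -36)
O = 5
(-2432 + 2588) + c(A(2), O) = (-2432 + 2588) - 36 = 156 - 36 = 120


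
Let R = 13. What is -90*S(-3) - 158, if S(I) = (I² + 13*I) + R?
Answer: 1372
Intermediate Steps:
S(I) = 13 + I² + 13*I (S(I) = (I² + 13*I) + 13 = 13 + I² + 13*I)
-90*S(-3) - 158 = -90*(13 + (-3)² + 13*(-3)) - 158 = -90*(13 + 9 - 39) - 158 = -90*(-17) - 158 = 1530 - 158 = 1372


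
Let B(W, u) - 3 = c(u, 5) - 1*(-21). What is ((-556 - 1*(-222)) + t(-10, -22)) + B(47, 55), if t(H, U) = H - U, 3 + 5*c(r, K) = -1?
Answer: -1494/5 ≈ -298.80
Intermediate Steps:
c(r, K) = -⅘ (c(r, K) = -⅗ + (⅕)*(-1) = -⅗ - ⅕ = -⅘)
B(W, u) = 116/5 (B(W, u) = 3 + (-⅘ - 1*(-21)) = 3 + (-⅘ + 21) = 3 + 101/5 = 116/5)
((-556 - 1*(-222)) + t(-10, -22)) + B(47, 55) = ((-556 - 1*(-222)) + (-10 - 1*(-22))) + 116/5 = ((-556 + 222) + (-10 + 22)) + 116/5 = (-334 + 12) + 116/5 = -322 + 116/5 = -1494/5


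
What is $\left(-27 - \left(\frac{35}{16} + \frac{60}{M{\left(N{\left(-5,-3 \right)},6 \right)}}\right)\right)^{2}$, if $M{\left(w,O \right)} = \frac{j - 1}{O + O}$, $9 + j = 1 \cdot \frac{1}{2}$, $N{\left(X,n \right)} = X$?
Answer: $\frac{200703889}{92416} \approx 2171.7$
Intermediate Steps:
$j = - \frac{17}{2}$ ($j = -9 + 1 \cdot \frac{1}{2} = -9 + \frac{1}{2} = - \frac{17}{2} \approx -8.5$)
$M{\left(w,O \right)} = - \frac{19}{4 O}$ ($M{\left(w,O \right)} = \frac{- \frac{17}{2} - 1}{O + O} = - \frac{19}{2 \cdot 2 O} = - \frac{19 \frac{1}{2 O}}{2} = - \frac{19}{4 O}$)
$\left(-27 - \left(\frac{35}{16} + \frac{60}{M{\left(N{\left(-5,-3 \right)},6 \right)}}\right)\right)^{2} = \left(-27 - \left(- \frac{1440}{19} + \frac{35}{16}\right)\right)^{2} = \left(-27 - \left(\frac{35}{16} + \frac{60}{\left(- \frac{19}{4}\right) \frac{1}{6}}\right)\right)^{2} = \left(-27 - \left(\frac{35}{16} + \frac{60}{- \frac{19}{24}}\right)\right)^{2} = \left(-27 - - \frac{22375}{304}\right)^{2} = \left(-27 + \left(- \frac{35}{16} + \frac{1440}{19}\right)\right)^{2} = \left(-27 + \frac{22375}{304}\right)^{2} = \left(\frac{14167}{304}\right)^{2} = \frac{200703889}{92416}$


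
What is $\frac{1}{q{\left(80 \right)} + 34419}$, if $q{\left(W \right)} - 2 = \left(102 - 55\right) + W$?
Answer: $\frac{1}{34548} \approx 2.8945 \cdot 10^{-5}$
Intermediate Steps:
$q{\left(W \right)} = 49 + W$ ($q{\left(W \right)} = 2 + \left(\left(102 - 55\right) + W\right) = 2 + \left(47 + W\right) = 49 + W$)
$\frac{1}{q{\left(80 \right)} + 34419} = \frac{1}{\left(49 + 80\right) + 34419} = \frac{1}{129 + 34419} = \frac{1}{34548}$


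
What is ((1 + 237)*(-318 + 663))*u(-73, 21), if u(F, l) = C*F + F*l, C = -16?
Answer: -29970150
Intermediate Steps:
u(F, l) = -16*F + F*l
((1 + 237)*(-318 + 663))*u(-73, 21) = ((1 + 237)*(-318 + 663))*(-73*(-16 + 21)) = (238*345)*(-73*5) = 82110*(-365) = -29970150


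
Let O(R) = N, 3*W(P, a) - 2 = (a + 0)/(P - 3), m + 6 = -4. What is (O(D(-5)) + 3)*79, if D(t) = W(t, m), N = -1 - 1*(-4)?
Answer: 474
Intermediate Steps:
m = -10 (m = -6 - 4 = -10)
N = 3 (N = -1 + 4 = 3)
W(P, a) = ⅔ + a/(3*(-3 + P)) (W(P, a) = ⅔ + ((a + 0)/(P - 3))/3 = ⅔ + (a/(-3 + P))/3 = ⅔ + a/(3*(-3 + P)))
D(t) = (-16 + 2*t)/(3*(-3 + t)) (D(t) = (-6 - 10 + 2*t)/(3*(-3 + t)) = (-16 + 2*t)/(3*(-3 + t)))
O(R) = 3
(O(D(-5)) + 3)*79 = (3 + 3)*79 = 6*79 = 474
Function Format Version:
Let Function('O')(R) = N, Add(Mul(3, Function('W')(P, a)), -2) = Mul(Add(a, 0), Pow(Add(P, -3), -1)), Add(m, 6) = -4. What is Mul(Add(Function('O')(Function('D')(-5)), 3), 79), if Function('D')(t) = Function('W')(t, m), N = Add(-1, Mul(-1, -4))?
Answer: 474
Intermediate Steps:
m = -10 (m = Add(-6, -4) = -10)
N = 3 (N = Add(-1, 4) = 3)
Function('W')(P, a) = Add(Rational(2, 3), Mul(Rational(1, 3), a, Pow(Add(-3, P), -1))) (Function('W')(P, a) = Add(Rational(2, 3), Mul(Rational(1, 3), Mul(Add(a, 0), Pow(Add(P, -3), -1)))) = Add(Rational(2, 3), Mul(Rational(1, 3), Mul(a, Pow(Add(-3, P), -1)))) = Add(Rational(2, 3), Mul(Rational(1, 3), a, Pow(Add(-3, P), -1))))
Function('D')(t) = Mul(Rational(1, 3), Pow(Add(-3, t), -1), Add(-16, Mul(2, t))) (Function('D')(t) = Mul(Rational(1, 3), Pow(Add(-3, t), -1), Add(-6, -10, Mul(2, t))) = Mul(Rational(1, 3), Pow(Add(-3, t), -1), Add(-16, Mul(2, t))))
Function('O')(R) = 3
Mul(Add(Function('O')(Function('D')(-5)), 3), 79) = Mul(Add(3, 3), 79) = Mul(6, 79) = 474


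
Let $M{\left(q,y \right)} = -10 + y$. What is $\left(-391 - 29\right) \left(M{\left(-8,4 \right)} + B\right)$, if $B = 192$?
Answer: $-78120$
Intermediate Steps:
$\left(-391 - 29\right) \left(M{\left(-8,4 \right)} + B\right) = \left(-391 - 29\right) \left(\left(-10 + 4\right) + 192\right) = - 420 \left(-6 + 192\right) = \left(-420\right) 186 = -78120$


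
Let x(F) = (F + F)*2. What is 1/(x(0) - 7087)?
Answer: -1/7087 ≈ -0.00014110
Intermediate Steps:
x(F) = 4*F (x(F) = (2*F)*2 = 4*F)
1/(x(0) - 7087) = 1/(4*0 - 7087) = 1/(0 - 7087) = 1/(-7087) = -1/7087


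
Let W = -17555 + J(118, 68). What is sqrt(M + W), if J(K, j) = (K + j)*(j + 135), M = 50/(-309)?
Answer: sqrt(1928987193)/309 ≈ 142.14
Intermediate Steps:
M = -50/309 (M = -1/309*50 = -50/309 ≈ -0.16181)
J(K, j) = (135 + j)*(K + j) (J(K, j) = (K + j)*(135 + j) = (135 + j)*(K + j))
W = 20203 (W = -17555 + (68**2 + 135*118 + 135*68 + 118*68) = -17555 + (4624 + 15930 + 9180 + 8024) = -17555 + 37758 = 20203)
sqrt(M + W) = sqrt(-50/309 + 20203) = sqrt(6242677/309) = sqrt(1928987193)/309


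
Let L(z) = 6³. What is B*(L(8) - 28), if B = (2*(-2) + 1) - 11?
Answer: -2632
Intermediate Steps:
L(z) = 216
B = -14 (B = (-4 + 1) - 11 = -3 - 11 = -14)
B*(L(8) - 28) = -14*(216 - 28) = -14*188 = -2632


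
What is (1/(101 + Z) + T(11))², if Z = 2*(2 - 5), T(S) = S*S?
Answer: 132158016/9025 ≈ 14644.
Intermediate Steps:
T(S) = S²
Z = -6 (Z = 2*(-3) = -6)
(1/(101 + Z) + T(11))² = (1/(101 - 6) + 11²)² = (1/95 + 121)² = (11496/95)² = 132158016/9025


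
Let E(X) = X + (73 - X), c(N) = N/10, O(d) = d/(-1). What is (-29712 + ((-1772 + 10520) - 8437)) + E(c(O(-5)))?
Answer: -29328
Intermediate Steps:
O(d) = -d (O(d) = d*(-1) = -d)
c(N) = N/10 (c(N) = N*(⅒) = N/10)
E(X) = 73
(-29712 + ((-1772 + 10520) - 8437)) + E(c(O(-5))) = (-29712 + ((-1772 + 10520) - 8437)) + 73 = (-29712 + (8748 - 8437)) + 73 = (-29712 + 311) + 73 = -29401 + 73 = -29328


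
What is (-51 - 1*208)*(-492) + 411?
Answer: 127839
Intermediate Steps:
(-51 - 1*208)*(-492) + 411 = (-51 - 208)*(-492) + 411 = -259*(-492) + 411 = 127428 + 411 = 127839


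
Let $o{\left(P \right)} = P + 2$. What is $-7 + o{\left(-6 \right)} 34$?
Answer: $-143$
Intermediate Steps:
$o{\left(P \right)} = 2 + P$
$-7 + o{\left(-6 \right)} 34 = -7 + \left(2 - 6\right) 34 = -7 - 136 = -143$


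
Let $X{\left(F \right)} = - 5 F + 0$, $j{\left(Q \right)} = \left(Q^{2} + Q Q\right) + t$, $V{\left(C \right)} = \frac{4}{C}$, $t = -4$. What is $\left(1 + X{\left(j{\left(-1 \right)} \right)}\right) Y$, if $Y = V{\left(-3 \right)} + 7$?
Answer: $\frac{187}{3} \approx 62.333$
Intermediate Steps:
$j{\left(Q \right)} = -4 + 2 Q^{2}$ ($j{\left(Q \right)} = \left(Q^{2} + Q Q\right) - 4 = \left(Q^{2} + Q^{2}\right) - 4 = 2 Q^{2} - 4 = -4 + 2 Q^{2}$)
$X{\left(F \right)} = - 5 F$
$Y = \frac{17}{3}$ ($Y = \frac{4}{-3} + 7 = 4 \left(- \frac{1}{3}\right) + 7 = - \frac{4}{3} + 7 = \frac{17}{3} \approx 5.6667$)
$\left(1 + X{\left(j{\left(-1 \right)} \right)}\right) Y = \left(1 - 5 \left(-4 + 2 \left(-1\right)^{2}\right)\right) \frac{17}{3} = \left(1 - 5 \left(-4 + 2 \cdot 1\right)\right) \frac{17}{3} = \left(1 - 5 \left(-4 + 2\right)\right) \frac{17}{3} = \left(1 - -10\right) \frac{17}{3} = \left(1 + 10\right) \frac{17}{3} = 11 \cdot \frac{17}{3} = \frac{187}{3}$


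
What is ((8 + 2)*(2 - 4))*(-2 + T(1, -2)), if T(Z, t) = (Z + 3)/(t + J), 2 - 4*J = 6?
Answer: 200/3 ≈ 66.667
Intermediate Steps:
J = -1 (J = 1/2 - 1/4*6 = 1/2 - 3/2 = -1)
T(Z, t) = (3 + Z)/(-1 + t) (T(Z, t) = (Z + 3)/(t - 1) = (3 + Z)/(-1 + t))
((8 + 2)*(2 - 4))*(-2 + T(1, -2)) = ((8 + 2)*(2 - 4))*(-2 + (3 + 1)/(-1 - 2)) = (10*(-2))*(-2 + 4/(-3)) = -20*(-2 - 1/3*4) = -20*(-2 - 4/3) = -20*(-10/3) = 200/3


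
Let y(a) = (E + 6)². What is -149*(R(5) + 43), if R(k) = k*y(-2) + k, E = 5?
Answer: -97297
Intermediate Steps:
y(a) = 121 (y(a) = (5 + 6)² = 11² = 121)
R(k) = 122*k (R(k) = k*121 + k = 121*k + k = 122*k)
-149*(R(5) + 43) = -149*(122*5 + 43) = -149*(610 + 43) = -149*653 = -97297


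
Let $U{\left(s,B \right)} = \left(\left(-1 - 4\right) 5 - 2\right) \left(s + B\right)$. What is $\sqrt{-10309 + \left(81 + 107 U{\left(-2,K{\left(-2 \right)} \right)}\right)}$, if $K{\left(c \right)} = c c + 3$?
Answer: $i \sqrt{24673} \approx 157.08 i$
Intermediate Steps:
$K{\left(c \right)} = 3 + c^{2}$ ($K{\left(c \right)} = c^{2} + 3 = 3 + c^{2}$)
$U{\left(s,B \right)} = - 27 B - 27 s$ ($U{\left(s,B \right)} = \left(\left(-5\right) 5 - 2\right) \left(B + s\right) = \left(-25 - 2\right) \left(B + s\right) = - 27 \left(B + s\right) = - 27 B - 27 s$)
$\sqrt{-10309 + \left(81 + 107 U{\left(-2,K{\left(-2 \right)} \right)}\right)} = \sqrt{-10309 + \left(81 + 107 \left(- 27 \left(3 + \left(-2\right)^{2}\right) - -54\right)\right)} = \sqrt{-10309 + \left(81 + 107 \left(- 27 \left(3 + 4\right) + 54\right)\right)} = \sqrt{-10309 + \left(81 + 107 \left(\left(-27\right) 7 + 54\right)\right)} = \sqrt{-10309 + \left(81 + 107 \left(-189 + 54\right)\right)} = \sqrt{-10309 + \left(81 + 107 \left(-135\right)\right)} = \sqrt{-10309 + \left(81 - 14445\right)} = \sqrt{-10309 - 14364} = \sqrt{-24673} = i \sqrt{24673}$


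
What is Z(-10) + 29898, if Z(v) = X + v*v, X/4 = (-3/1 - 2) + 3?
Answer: 29990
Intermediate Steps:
X = -8 (X = 4*((-3/1 - 2) + 3) = 4*((-3*1 - 2) + 3) = 4*((-3 - 2) + 3) = 4*(-5 + 3) = 4*(-2) = -8)
Z(v) = -8 + v² (Z(v) = -8 + v*v = -8 + v²)
Z(-10) + 29898 = (-8 + (-10)²) + 29898 = (-8 + 100) + 29898 = 92 + 29898 = 29990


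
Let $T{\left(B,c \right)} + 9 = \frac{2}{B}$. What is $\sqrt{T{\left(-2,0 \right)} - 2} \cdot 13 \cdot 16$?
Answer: $416 i \sqrt{3} \approx 720.53 i$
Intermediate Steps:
$T{\left(B,c \right)} = -9 + \frac{2}{B}$
$\sqrt{T{\left(-2,0 \right)} - 2} \cdot 13 \cdot 16 = \sqrt{\left(-9 + \frac{2}{-2}\right) - 2} \cdot 13 \cdot 16 = \sqrt{\left(-9 + 2 \left(- \frac{1}{2}\right)\right) - 2} \cdot 13 \cdot 16 = \sqrt{\left(-9 - 1\right) - 2} \cdot 13 \cdot 16 = \sqrt{-10 - 2} \cdot 13 \cdot 16 = \sqrt{-12} \cdot 13 \cdot 16 = 2 i \sqrt{3} \cdot 13 \cdot 16 = 26 i \sqrt{3} \cdot 16 = 416 i \sqrt{3}$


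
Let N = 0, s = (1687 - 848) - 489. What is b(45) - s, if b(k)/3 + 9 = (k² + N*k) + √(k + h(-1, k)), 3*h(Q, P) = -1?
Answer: 5698 + √402 ≈ 5718.0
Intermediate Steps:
h(Q, P) = -⅓ (h(Q, P) = (⅓)*(-1) = -⅓)
s = 350 (s = 839 - 489 = 350)
b(k) = -27 + 3*k² + 3*√(-⅓ + k) (b(k) = -27 + 3*((k² + 0*k) + √(k - ⅓)) = -27 + 3*((k² + 0) + √(-⅓ + k)) = -27 + 3*(k² + √(-⅓ + k)) = -27 + (3*k² + 3*√(-⅓ + k)) = -27 + 3*k² + 3*√(-⅓ + k))
b(45) - s = (-27 + √(-3 + 9*45) + 3*45²) - 1*350 = (-27 + √(-3 + 405) + 3*2025) - 350 = (-27 + √402 + 6075) - 350 = (6048 + √402) - 350 = 5698 + √402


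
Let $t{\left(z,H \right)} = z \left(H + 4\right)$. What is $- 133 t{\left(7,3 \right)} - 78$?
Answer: $-6595$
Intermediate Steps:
$t{\left(z,H \right)} = z \left(4 + H\right)$
$- 133 t{\left(7,3 \right)} - 78 = - 133 \cdot 7 \left(4 + 3\right) - 78 = - 133 \cdot 7 \cdot 7 - 78 = \left(-133\right) 49 - 78 = -6517 - 78 = -6595$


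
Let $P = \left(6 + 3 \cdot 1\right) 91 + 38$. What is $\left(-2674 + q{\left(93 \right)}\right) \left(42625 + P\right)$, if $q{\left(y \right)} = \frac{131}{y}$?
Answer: $- \frac{3602498194}{31} \approx -1.1621 \cdot 10^{8}$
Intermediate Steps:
$P = 857$ ($P = \left(6 + 3\right) 91 + 38 = 9 \cdot 91 + 38 = 819 + 38 = 857$)
$\left(-2674 + q{\left(93 \right)}\right) \left(42625 + P\right) = \left(-2674 + \frac{131}{93}\right) \left(42625 + 857\right) = \left(-2674 + 131 \cdot \frac{1}{93}\right) 43482 = \left(-2674 + \frac{131}{93}\right) 43482 = \left(- \frac{248551}{93}\right) 43482 = - \frac{3602498194}{31}$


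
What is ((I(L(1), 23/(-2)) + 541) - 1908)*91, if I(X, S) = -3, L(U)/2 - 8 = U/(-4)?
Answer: -124670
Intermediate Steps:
L(U) = 16 - U/2 (L(U) = 16 + 2*(U/(-4)) = 16 + 2*(U*(-1/4)) = 16 + 2*(-U/4) = 16 - U/2)
((I(L(1), 23/(-2)) + 541) - 1908)*91 = ((-3 + 541) - 1908)*91 = (538 - 1908)*91 = -1370*91 = -124670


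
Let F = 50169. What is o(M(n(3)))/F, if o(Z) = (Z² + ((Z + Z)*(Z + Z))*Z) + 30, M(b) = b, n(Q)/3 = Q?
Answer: 1009/16723 ≈ 0.060336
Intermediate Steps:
n(Q) = 3*Q
o(Z) = 30 + Z² + 4*Z³ (o(Z) = (Z² + ((2*Z)*(2*Z))*Z) + 30 = (Z² + (4*Z²)*Z) + 30 = (Z² + 4*Z³) + 30 = 30 + Z² + 4*Z³)
o(M(n(3)))/F = (30 + (3*3)² + 4*(3*3)³)/50169 = (30 + 9² + 4*9³)*(1/50169) = (30 + 81 + 4*729)*(1/50169) = (30 + 81 + 2916)*(1/50169) = 3027*(1/50169) = 1009/16723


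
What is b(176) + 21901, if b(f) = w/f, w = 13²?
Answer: 3854745/176 ≈ 21902.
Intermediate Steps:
w = 169
b(f) = 169/f
b(176) + 21901 = 169/176 + 21901 = 3854745/176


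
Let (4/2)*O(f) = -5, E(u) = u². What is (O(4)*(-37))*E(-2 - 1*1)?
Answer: 1665/2 ≈ 832.50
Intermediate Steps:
O(f) = -5/2 (O(f) = (½)*(-5) = -5/2)
(O(4)*(-37))*E(-2 - 1*1) = (-5/2*(-37))*(-2 - 1*1)² = 185*(-2 - 1)²/2 = (185/2)*(-3)² = (185/2)*9 = 1665/2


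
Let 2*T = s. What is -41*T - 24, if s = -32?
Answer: 632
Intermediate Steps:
T = -16 (T = (½)*(-32) = -16)
-41*T - 24 = -41*(-16) - 24 = 656 - 24 = 632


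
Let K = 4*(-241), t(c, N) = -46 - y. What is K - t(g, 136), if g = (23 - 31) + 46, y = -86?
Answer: -1004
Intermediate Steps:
g = 38 (g = -8 + 46 = 38)
t(c, N) = 40 (t(c, N) = -46 - 1*(-86) = -46 + 86 = 40)
K = -964
K - t(g, 136) = -964 - 1*40 = -964 - 40 = -1004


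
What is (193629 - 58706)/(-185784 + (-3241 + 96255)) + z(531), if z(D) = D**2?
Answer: 26157387047/92770 ≈ 2.8196e+5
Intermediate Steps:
(193629 - 58706)/(-185784 + (-3241 + 96255)) + z(531) = (193629 - 58706)/(-185784 + (-3241 + 96255)) + 531**2 = 134923/(-185784 + 93014) + 281961 = 134923/(-92770) + 281961 = 134923*(-1/92770) + 281961 = -134923/92770 + 281961 = 26157387047/92770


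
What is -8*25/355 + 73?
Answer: 5143/71 ≈ 72.437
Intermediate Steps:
-8*25/355 + 73 = -200*1/355 + 73 = -40/71 + 73 = 5143/71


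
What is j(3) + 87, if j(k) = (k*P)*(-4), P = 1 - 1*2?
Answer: 99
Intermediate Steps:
P = -1 (P = 1 - 2 = -1)
j(k) = 4*k (j(k) = (k*(-1))*(-4) = -k*(-4) = 4*k)
j(3) + 87 = 4*3 + 87 = 12 + 87 = 99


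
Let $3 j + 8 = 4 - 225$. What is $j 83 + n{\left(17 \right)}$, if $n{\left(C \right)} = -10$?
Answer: $- \frac{19037}{3} \approx -6345.7$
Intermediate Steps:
$j = - \frac{229}{3}$ ($j = - \frac{8}{3} + \frac{4 - 225}{3} = - \frac{8}{3} + \frac{1}{3} \left(-221\right) = - \frac{8}{3} - \frac{221}{3} = - \frac{229}{3} \approx -76.333$)
$j 83 + n{\left(17 \right)} = \left(- \frac{229}{3}\right) 83 - 10 = - \frac{19007}{3} - 10 = - \frac{19037}{3}$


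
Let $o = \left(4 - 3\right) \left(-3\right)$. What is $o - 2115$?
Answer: $-2118$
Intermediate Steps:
$o = -3$ ($o = 1 \left(-3\right) = -3$)
$o - 2115 = -3 - 2115 = -2118$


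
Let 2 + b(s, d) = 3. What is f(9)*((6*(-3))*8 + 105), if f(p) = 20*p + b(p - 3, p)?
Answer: -7059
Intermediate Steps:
b(s, d) = 1 (b(s, d) = -2 + 3 = 1)
f(p) = 1 + 20*p (f(p) = 20*p + 1 = 1 + 20*p)
f(9)*((6*(-3))*8 + 105) = (1 + 20*9)*((6*(-3))*8 + 105) = (1 + 180)*(-18*8 + 105) = 181*(-144 + 105) = 181*(-39) = -7059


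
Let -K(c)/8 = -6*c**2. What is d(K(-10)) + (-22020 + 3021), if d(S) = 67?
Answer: -18932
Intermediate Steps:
K(c) = 48*c**2 (K(c) = -(-48)*c**2 = 48*c**2)
d(K(-10)) + (-22020 + 3021) = 67 + (-22020 + 3021) = 67 - 18999 = -18932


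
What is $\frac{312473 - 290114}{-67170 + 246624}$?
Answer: $\frac{7453}{59818} \approx 0.12459$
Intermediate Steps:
$\frac{312473 - 290114}{-67170 + 246624} = \frac{22359}{179454} = 22359 \cdot \frac{1}{179454} = \frac{7453}{59818}$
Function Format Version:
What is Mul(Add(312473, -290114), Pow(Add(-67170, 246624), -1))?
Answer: Rational(7453, 59818) ≈ 0.12459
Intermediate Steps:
Mul(Add(312473, -290114), Pow(Add(-67170, 246624), -1)) = Mul(22359, Pow(179454, -1)) = Mul(22359, Rational(1, 179454)) = Rational(7453, 59818)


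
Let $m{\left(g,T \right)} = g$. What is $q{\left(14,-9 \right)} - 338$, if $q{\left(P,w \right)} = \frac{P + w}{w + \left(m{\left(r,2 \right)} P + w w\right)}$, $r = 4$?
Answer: $- \frac{43259}{128} \approx -337.96$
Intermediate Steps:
$q{\left(P,w \right)} = \frac{P + w}{w + w^{2} + 4 P}$ ($q{\left(P,w \right)} = \frac{P + w}{w + \left(4 P + w w\right)} = \frac{P + w}{w + \left(4 P + w^{2}\right)} = \frac{P + w}{w + \left(w^{2} + 4 P\right)} = \frac{P + w}{w + w^{2} + 4 P}$)
$q{\left(14,-9 \right)} - 338 = \frac{14 - 9}{-9 + \left(-9\right)^{2} + 4 \cdot 14} - 338 = \frac{1}{-9 + 81 + 56} \cdot 5 - 338 = \frac{1}{128} \cdot 5 - 338 = \frac{5}{128} - 338 = - \frac{43259}{128}$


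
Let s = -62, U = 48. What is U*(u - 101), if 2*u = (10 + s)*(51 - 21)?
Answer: -42288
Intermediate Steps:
u = -780 (u = ((10 - 62)*(51 - 21))/2 = (-52*30)/2 = (½)*(-1560) = -780)
U*(u - 101) = 48*(-780 - 101) = 48*(-881) = -42288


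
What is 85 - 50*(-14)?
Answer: 785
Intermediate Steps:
85 - 50*(-14) = 85 + 700 = 785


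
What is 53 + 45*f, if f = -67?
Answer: -2962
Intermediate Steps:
53 + 45*f = 53 + 45*(-67) = 53 - 3015 = -2962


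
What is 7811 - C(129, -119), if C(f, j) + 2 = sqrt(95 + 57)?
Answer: 7813 - 2*sqrt(38) ≈ 7800.7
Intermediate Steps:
C(f, j) = -2 + 2*sqrt(38) (C(f, j) = -2 + sqrt(95 + 57) = -2 + sqrt(152) = -2 + 2*sqrt(38))
7811 - C(129, -119) = 7811 - (-2 + 2*sqrt(38)) = 7811 + (2 - 2*sqrt(38)) = 7813 - 2*sqrt(38)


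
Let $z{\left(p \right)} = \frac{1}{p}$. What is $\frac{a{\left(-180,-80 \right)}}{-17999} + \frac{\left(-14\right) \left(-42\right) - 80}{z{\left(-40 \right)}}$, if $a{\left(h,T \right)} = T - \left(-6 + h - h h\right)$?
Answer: $- \frac{365772186}{17999} \approx -20322.0$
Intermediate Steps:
$a{\left(h,T \right)} = 6 + T + h^{2} - h$ ($a{\left(h,T \right)} = T - \left(-6 + h - h^{2}\right) = T + \left(6 + h^{2} - h\right) = 6 + T + h^{2} - h$)
$\frac{a{\left(-180,-80 \right)}}{-17999} + \frac{\left(-14\right) \left(-42\right) - 80}{z{\left(-40 \right)}} = \frac{6 - 80 + \left(-180\right)^{2} - -180}{-17999} + \frac{\left(-14\right) \left(-42\right) - 80}{\frac{1}{-40}} = \left(6 - 80 + 32400 + 180\right) \left(- \frac{1}{17999}\right) + \frac{588 - 80}{- \frac{1}{40}} = 32506 \left(- \frac{1}{17999}\right) + 508 \left(-40\right) = - \frac{32506}{17999} - 20320 = - \frac{365772186}{17999}$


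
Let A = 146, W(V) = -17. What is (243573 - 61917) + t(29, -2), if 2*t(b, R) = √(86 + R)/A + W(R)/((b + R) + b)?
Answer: 20345455/112 + √21/146 ≈ 1.8166e+5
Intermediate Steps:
t(b, R) = -17/(2*(R + 2*b)) + √(86 + R)/292 (t(b, R) = (√(86 + R)/146 - 17/((b + R) + b))/2 = (√(86 + R)*(1/146) - 17/((R + b) + b))/2 = (√(86 + R)/146 - 17/(R + 2*b))/2 = (-17/(R + 2*b) + √(86 + R)/146)/2 = -17/(2*(R + 2*b)) + √(86 + R)/292)
(243573 - 61917) + t(29, -2) = (243573 - 61917) + (-2482 - 2*√(86 - 2) + 2*29*√(86 - 2))/(292*(-2 + 2*29)) = 181656 + (-2482 - 4*√21 + 2*29*√84)/(292*(-2 + 58)) = 181656 + (1/292)*(-2482 - 4*√21 + 2*29*(2*√21))/56 = 181656 + (1/292)*(1/56)*(-2482 - 4*√21 + 116*√21) = 181656 + (1/292)*(1/56)*(-2482 + 112*√21) = 181656 + (-17/112 + √21/146) = 20345455/112 + √21/146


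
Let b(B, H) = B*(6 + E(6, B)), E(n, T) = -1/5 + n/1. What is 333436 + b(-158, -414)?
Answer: 1657858/5 ≈ 3.3157e+5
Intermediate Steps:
E(n, T) = -⅕ + n (E(n, T) = -1*⅕ + n*1 = -⅕ + n)
b(B, H) = 59*B/5 (b(B, H) = B*(6 + (-⅕ + 6)) = B*(6 + 29/5) = B*(59/5) = 59*B/5)
333436 + b(-158, -414) = 333436 + (59/5)*(-158) = 333436 - 9322/5 = 1657858/5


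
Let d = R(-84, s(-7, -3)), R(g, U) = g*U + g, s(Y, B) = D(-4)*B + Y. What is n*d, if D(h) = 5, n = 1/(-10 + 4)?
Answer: -294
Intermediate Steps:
n = -⅙ (n = 1/(-6) = -⅙ ≈ -0.16667)
s(Y, B) = Y + 5*B (s(Y, B) = 5*B + Y = Y + 5*B)
R(g, U) = g + U*g (R(g, U) = U*g + g = g + U*g)
d = 1764 (d = -84*(1 + (-7 + 5*(-3))) = -84*(1 + (-7 - 15)) = -84*(1 - 22) = -84*(-21) = 1764)
n*d = -⅙*1764 = -294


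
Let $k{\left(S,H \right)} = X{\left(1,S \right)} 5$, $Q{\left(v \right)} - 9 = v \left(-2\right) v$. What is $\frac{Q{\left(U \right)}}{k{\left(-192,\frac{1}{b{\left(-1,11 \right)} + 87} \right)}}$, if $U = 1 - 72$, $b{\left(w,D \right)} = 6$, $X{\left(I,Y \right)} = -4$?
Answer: $\frac{10073}{20} \approx 503.65$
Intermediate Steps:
$U = -71$ ($U = 1 - 72 = -71$)
$Q{\left(v \right)} = 9 - 2 v^{2}$ ($Q{\left(v \right)} = 9 + v \left(-2\right) v = 9 + - 2 v v = 9 - 2 v^{2}$)
$k{\left(S,H \right)} = -20$ ($k{\left(S,H \right)} = \left(-4\right) 5 = -20$)
$\frac{Q{\left(U \right)}}{k{\left(-192,\frac{1}{b{\left(-1,11 \right)} + 87} \right)}} = \frac{9 - 2 \left(-71\right)^{2}}{-20} = \left(9 - 10082\right) \left(- \frac{1}{20}\right) = \left(-10073\right) \left(- \frac{1}{20}\right) = \frac{10073}{20}$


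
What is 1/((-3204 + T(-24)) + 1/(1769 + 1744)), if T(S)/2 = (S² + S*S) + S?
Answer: -3513/3330323 ≈ -0.0010549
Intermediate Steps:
T(S) = 2*S + 4*S² (T(S) = 2*((S² + S*S) + S) = 2*((S² + S²) + S) = 2*(2*S² + S) = 2*(S + 2*S²) = 2*S + 4*S²)
1/((-3204 + T(-24)) + 1/(1769 + 1744)) = 1/((-3204 + 2*(-24)*(1 + 2*(-24))) + 1/(1769 + 1744)) = 1/((-3204 + 2*(-24)*(1 - 48)) + 1/3513) = 1/((-3204 + 2*(-24)*(-47)) + 1/3513) = 1/((-3204 + 2256) + 1/3513) = 1/(-948 + 1/3513) = 1/(-3330323/3513) = -3513/3330323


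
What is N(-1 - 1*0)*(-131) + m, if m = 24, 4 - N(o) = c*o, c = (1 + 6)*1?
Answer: -1417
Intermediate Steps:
c = 7 (c = 7*1 = 7)
N(o) = 4 - 7*o
N(-1 - 1*0)*(-131) + m = (4 - 7*(-1 - 1*0))*(-131) + 24 = (4 - 7*(-1 + 0))*(-131) + 24 = (4 - 7*(-1))*(-131) + 24 = (4 + 7)*(-131) + 24 = 11*(-131) + 24 = -1441 + 24 = -1417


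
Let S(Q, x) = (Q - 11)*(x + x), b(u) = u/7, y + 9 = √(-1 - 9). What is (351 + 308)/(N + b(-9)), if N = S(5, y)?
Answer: 382879/69841 + 129164*I*√10/209523 ≈ 5.4822 + 1.9494*I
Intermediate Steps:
y = -9 + I*√10 (y = -9 + √(-1 - 9) = -9 + √(-10) = -9 + I*√10 ≈ -9.0 + 3.1623*I)
b(u) = u/7 (b(u) = u*(⅐) = u/7)
S(Q, x) = 2*x*(-11 + Q) (S(Q, x) = (-11 + Q)*(2*x) = 2*x*(-11 + Q))
N = 108 - 12*I*√10 (N = 2*(-9 + I*√10)*(-11 + 5) = 2*(-9 + I*√10)*(-6) = 108 - 12*I*√10 ≈ 108.0 - 37.947*I)
(351 + 308)/(N + b(-9)) = (351 + 308)/((108 - 12*I*√10) + (⅐)*(-9)) = 659/((108 - 12*I*√10) - 9/7) = 659/(747/7 - 12*I*√10)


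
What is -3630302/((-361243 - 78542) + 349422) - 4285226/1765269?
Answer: 14035509800/371829843 ≈ 37.747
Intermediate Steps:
-3630302/((-361243 - 78542) + 349422) - 4285226/1765269 = -3630302/(-439785 + 349422) - 4285226*1/1765269 = -3630302/(-90363) - 389566/160479 = -3630302*(-1/90363) - 389566/160479 = 279254/6951 - 389566/160479 = 14035509800/371829843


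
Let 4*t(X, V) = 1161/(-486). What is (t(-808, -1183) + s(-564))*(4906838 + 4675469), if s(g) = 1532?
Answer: 1056554752127/72 ≈ 1.4674e+10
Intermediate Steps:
t(X, V) = -43/72 (t(X, V) = (1161/(-486))/4 = (1161*(-1/486))/4 = (1/4)*(-43/18) = -43/72)
(t(-808, -1183) + s(-564))*(4906838 + 4675469) = (-43/72 + 1532)*(4906838 + 4675469) = (110261/72)*9582307 = 1056554752127/72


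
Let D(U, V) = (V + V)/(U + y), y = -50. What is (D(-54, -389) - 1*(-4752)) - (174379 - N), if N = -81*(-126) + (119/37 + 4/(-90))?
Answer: -13801747883/86580 ≈ -1.5941e+5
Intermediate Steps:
D(U, V) = 2*V/(-50 + U) (D(U, V) = (V + V)/(U - 50) = (2*V)/(-50 + U) = 2*V/(-50 + U))
N = 16998271/1665 (N = 10206 + (119*(1/37) + 4*(-1/90)) = 10206 + (119/37 - 2/45) = 10206 + 5281/1665 = 16998271/1665 ≈ 10209.)
(D(-54, -389) - 1*(-4752)) - (174379 - N) = (2*(-389)/(-50 - 54) - 1*(-4752)) - (174379 - 1*16998271/1665) = (2*(-389)/(-104) + 4752) - (174379 - 16998271/1665) = (2*(-389)*(-1/104) + 4752) - 1*273342764/1665 = (389/52 + 4752) - 273342764/1665 = 247493/52 - 273342764/1665 = -13801747883/86580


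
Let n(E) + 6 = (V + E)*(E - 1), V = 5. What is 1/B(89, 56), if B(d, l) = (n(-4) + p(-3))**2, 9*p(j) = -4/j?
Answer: 729/85849 ≈ 0.0084917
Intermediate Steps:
p(j) = -4/(9*j) (p(j) = (-4/j)/9 = -4/(9*j))
n(E) = -6 + (-1 + E)*(5 + E) (n(E) = -6 + (5 + E)*(E - 1) = -6 + (5 + E)*(-1 + E) = -6 + (-1 + E)*(5 + E))
B(d, l) = 85849/729 (B(d, l) = ((-11 + (-4)**2 + 4*(-4)) - 4/9/(-3))**2 = ((-11 + 16 - 16) - 4/9*(-1/3))**2 = (-11 + 4/27)**2 = (-293/27)**2 = 85849/729)
1/B(89, 56) = 1/(85849/729) = 729/85849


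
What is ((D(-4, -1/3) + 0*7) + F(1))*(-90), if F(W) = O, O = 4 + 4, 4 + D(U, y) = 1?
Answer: -450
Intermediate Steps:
D(U, y) = -3 (D(U, y) = -4 + 1 = -3)
O = 8
F(W) = 8
((D(-4, -1/3) + 0*7) + F(1))*(-90) = ((-3 + 0*7) + 8)*(-90) = ((-3 + 0) + 8)*(-90) = (-3 + 8)*(-90) = 5*(-90) = -450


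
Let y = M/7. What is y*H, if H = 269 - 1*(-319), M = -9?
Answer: -756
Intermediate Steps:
H = 588 (H = 269 + 319 = 588)
y = -9/7 ≈ -1.2857
y*H = -9/7*588 = -756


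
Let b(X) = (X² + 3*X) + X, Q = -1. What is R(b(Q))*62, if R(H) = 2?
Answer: 124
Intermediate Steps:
b(X) = X² + 4*X
R(b(Q))*62 = 2*62 = 124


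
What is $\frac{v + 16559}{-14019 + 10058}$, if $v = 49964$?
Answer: $- \frac{66523}{3961} \approx -16.794$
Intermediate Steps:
$\frac{v + 16559}{-14019 + 10058} = \frac{49964 + 16559}{-14019 + 10058} = \frac{66523}{-3961} = 66523 \left(- \frac{1}{3961}\right) = - \frac{66523}{3961}$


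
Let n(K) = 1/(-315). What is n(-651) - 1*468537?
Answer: -147589156/315 ≈ -4.6854e+5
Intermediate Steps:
n(K) = -1/315
n(-651) - 1*468537 = -1/315 - 1*468537 = -1/315 - 468537 = -147589156/315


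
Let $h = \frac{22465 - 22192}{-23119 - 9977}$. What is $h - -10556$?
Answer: $\frac{16636243}{1576} \approx 10556.0$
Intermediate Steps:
$h = - \frac{13}{1576}$ ($h = \frac{273}{-33096} = 273 \left(- \frac{1}{33096}\right) = - \frac{13}{1576} \approx -0.0082487$)
$h - -10556 = - \frac{13}{1576} - -10556 = - \frac{13}{1576} + 10556 = \frac{16636243}{1576}$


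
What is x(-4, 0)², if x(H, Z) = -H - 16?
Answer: 144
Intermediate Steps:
x(H, Z) = -16 - H
x(-4, 0)² = (-16 - 1*(-4))² = (-16 + 4)² = (-12)² = 144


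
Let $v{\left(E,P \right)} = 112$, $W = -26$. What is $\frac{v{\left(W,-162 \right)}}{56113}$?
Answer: $\frac{112}{56113} \approx 0.001996$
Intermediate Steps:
$\frac{v{\left(W,-162 \right)}}{56113} = \frac{112}{56113}$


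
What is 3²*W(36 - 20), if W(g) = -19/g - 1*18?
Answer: -2763/16 ≈ -172.69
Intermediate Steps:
W(g) = -18 - 19/g (W(g) = -19/g - 18 = -18 - 19/g)
3²*W(36 - 20) = 3²*(-18 - 19/(36 - 20)) = 9*(-18 - 19/16) = 9*(-307/16) = -2763/16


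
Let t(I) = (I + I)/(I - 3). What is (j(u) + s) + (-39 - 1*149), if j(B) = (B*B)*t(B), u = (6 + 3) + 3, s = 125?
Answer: 321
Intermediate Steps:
u = 12 (u = 9 + 3 = 12)
t(I) = 2*I/(-3 + I) (t(I) = (2*I)/(-3 + I) = 2*I/(-3 + I))
j(B) = 2*B³/(-3 + B) (j(B) = (B*B)*(2*B/(-3 + B)) = B²*(2*B/(-3 + B)) = 2*B³/(-3 + B))
(j(u) + s) + (-39 - 1*149) = (2*12³/(-3 + 12) + 125) + (-39 - 1*149) = (2*1728/9 + 125) + (-39 - 149) = (2*1728*(⅑) + 125) - 188 = (384 + 125) - 188 = 509 - 188 = 321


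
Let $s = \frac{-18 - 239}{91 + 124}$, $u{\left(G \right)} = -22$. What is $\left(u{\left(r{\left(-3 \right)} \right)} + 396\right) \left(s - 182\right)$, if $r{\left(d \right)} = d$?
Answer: $- \frac{14730738}{215} \approx -68515.0$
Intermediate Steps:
$s = - \frac{257}{215} \approx -1.1953$
$\left(u{\left(r{\left(-3 \right)} \right)} + 396\right) \left(s - 182\right) = \left(-22 + 396\right) \left(- \frac{257}{215} - 182\right) = 374 \left(- \frac{39387}{215}\right) = - \frac{14730738}{215}$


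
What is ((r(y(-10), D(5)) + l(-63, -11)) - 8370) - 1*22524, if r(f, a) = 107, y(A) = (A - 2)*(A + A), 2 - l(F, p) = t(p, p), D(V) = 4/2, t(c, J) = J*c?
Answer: -30906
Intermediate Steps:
D(V) = 2 (D(V) = 4*(1/2) = 2)
l(F, p) = 2 - p**2 (l(F, p) = 2 - p*p = 2 - p**2)
y(A) = 2*A*(-2 + A) (y(A) = (-2 + A)*(2*A) = 2*A*(-2 + A))
((r(y(-10), D(5)) + l(-63, -11)) - 8370) - 1*22524 = ((107 + (2 - 1*(-11)**2)) - 8370) - 1*22524 = ((107 + (2 - 1*121)) - 8370) - 22524 = ((107 + (2 - 121)) - 8370) - 22524 = ((107 - 119) - 8370) - 22524 = (-12 - 8370) - 22524 = -8382 - 22524 = -30906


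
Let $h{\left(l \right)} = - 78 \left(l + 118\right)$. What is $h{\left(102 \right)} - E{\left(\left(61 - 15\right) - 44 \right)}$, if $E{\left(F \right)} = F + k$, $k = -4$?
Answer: $-17158$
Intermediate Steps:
$h{\left(l \right)} = -9204 - 78 l$ ($h{\left(l \right)} = - 78 \left(118 + l\right) = -9204 - 78 l$)
$E{\left(F \right)} = -4 + F$ ($E{\left(F \right)} = F - 4 = -4 + F$)
$h{\left(102 \right)} - E{\left(\left(61 - 15\right) - 44 \right)} = \left(-9204 - 7956\right) - \left(-4 + \left(\left(61 - 15\right) - 44\right)\right) = \left(-9204 - 7956\right) - \left(-4 + \left(46 - 44\right)\right) = -17160 - \left(-4 + 2\right) = -17160 - -2 = -17160 + 2 = -17158$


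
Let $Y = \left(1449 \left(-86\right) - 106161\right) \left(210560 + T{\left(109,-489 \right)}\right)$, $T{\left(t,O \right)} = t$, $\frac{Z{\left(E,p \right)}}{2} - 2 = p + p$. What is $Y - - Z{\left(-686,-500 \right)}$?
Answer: $-48617140471$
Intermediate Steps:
$Z{\left(E,p \right)} = 4 + 4 p$ ($Z{\left(E,p \right)} = 4 + 2 \left(p + p\right) = 4 + 2 \cdot 2 p = 4 + 4 p$)
$Y = -48617138475$ ($Y = \left(1449 \left(-86\right) - 106161\right) \left(210560 + 109\right) = \left(-124614 - 106161\right) 210669 = \left(-230775\right) 210669 = -48617138475$)
$Y - - Z{\left(-686,-500 \right)} = -48617138475 - - (4 + 4 \left(-500\right)) = -48617138475 - - (4 - 2000) = -48617138475 - \left(-1\right) \left(-1996\right) = -48617138475 - 1996 = -48617140471$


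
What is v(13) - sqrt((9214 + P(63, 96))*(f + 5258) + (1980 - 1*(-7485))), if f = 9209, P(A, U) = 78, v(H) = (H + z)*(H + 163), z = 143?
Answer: 27456 - sqrt(134436829) ≈ 15861.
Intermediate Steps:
v(H) = (143 + H)*(163 + H) (v(H) = (H + 143)*(H + 163) = (143 + H)*(163 + H))
v(13) - sqrt((9214 + P(63, 96))*(f + 5258) + (1980 - 1*(-7485))) = (23309 + 13**2 + 306*13) - sqrt((9214 + 78)*(9209 + 5258) + (1980 - 1*(-7485))) = (23309 + 169 + 3978) - sqrt(9292*14467 + (1980 + 7485)) = 27456 - sqrt(134427364 + 9465) = 27456 - sqrt(134436829)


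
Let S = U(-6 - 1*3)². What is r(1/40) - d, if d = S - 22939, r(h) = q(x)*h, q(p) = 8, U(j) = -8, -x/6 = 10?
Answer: 114376/5 ≈ 22875.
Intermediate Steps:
x = -60 (x = -6*10 = -60)
S = 64 (S = (-8)² = 64)
r(h) = 8*h
d = -22875 (d = 64 - 22939 = -22875)
r(1/40) - d = 8/40 - 1*(-22875) = 8*(1/40) + 22875 = ⅕ + 22875 = 114376/5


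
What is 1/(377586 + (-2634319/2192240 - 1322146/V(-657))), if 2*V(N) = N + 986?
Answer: 103035280/38076423607647 ≈ 2.7060e-6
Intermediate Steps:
V(N) = 493 + N/2 (V(N) = (N + 986)/2 = (986 + N)/2 = 493 + N/2)
1/(377586 + (-2634319/2192240 - 1322146/V(-657))) = 1/(377586 + (-2634319/2192240 - 1322146/(493 + (½)*(-657)))) = 1/(377586 + (-2634319*1/2192240 - 1322146/(493 - 657/2))) = 1/(377586 + (-2634319/2192240 - 1322146/329/2)) = 1/(377586 + (-2634319/2192240 - 1322146*2/329)) = 1/(377586 + (-2634319/2192240 - 377756/47)) = 1/(377586 - 828255626433/103035280) = 1/(38076423607647/103035280) = 103035280/38076423607647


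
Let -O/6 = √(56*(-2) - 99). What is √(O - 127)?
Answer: √(-127 - 6*I*√211) ≈ 3.6762 - 11.854*I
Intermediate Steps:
O = -6*I*√211 (O = -6*√(56*(-2) - 99) = -6*√(-112 - 99) = -6*I*√211 ≈ -87.155*I)
√(O - 127) = √(-6*I*√211 - 127) = √(-127 - 6*I*√211)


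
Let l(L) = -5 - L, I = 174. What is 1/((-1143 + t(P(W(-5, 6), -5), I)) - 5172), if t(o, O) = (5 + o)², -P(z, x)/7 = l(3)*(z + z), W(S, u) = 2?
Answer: 1/46126 ≈ 2.1680e-5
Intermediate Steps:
P(z, x) = 112*z (P(z, x) = -7*(-5 - 1*3)*(z + z) = -7*(-5 - 3)*2*z = -(-56)*2*z = -(-112)*z = 112*z)
1/((-1143 + t(P(W(-5, 6), -5), I)) - 5172) = 1/((-1143 + (5 + 112*2)²) - 5172) = 1/((-1143 + (5 + 224)²) - 5172) = 1/((-1143 + 229²) - 5172) = 1/((-1143 + 52441) - 5172) = 1/(51298 - 5172) = 1/46126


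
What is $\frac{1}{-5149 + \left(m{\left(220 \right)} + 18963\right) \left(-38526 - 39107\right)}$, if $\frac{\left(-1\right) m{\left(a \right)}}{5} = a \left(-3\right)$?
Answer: $- \frac{1}{1728348628} \approx -5.7859 \cdot 10^{-10}$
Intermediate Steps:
$m{\left(a \right)} = 15 a$ ($m{\left(a \right)} = - 5 a \left(-3\right) = - 5 \left(- 3 a\right) = 15 a$)
$\frac{1}{-5149 + \left(m{\left(220 \right)} + 18963\right) \left(-38526 - 39107\right)} = \frac{1}{-5149 + \left(15 \cdot 220 + 18963\right) \left(-38526 - 39107\right)} = \frac{1}{-5149 + \left(3300 + 18963\right) \left(-77633\right)} = \frac{1}{-5149 + 22263 \left(-77633\right)} = \frac{1}{-5149 - 1728343479} = \frac{1}{-1728348628} = - \frac{1}{1728348628}$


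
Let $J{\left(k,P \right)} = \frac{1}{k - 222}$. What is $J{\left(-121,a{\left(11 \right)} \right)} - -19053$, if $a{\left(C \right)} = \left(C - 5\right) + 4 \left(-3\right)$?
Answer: $\frac{6535178}{343} \approx 19053.0$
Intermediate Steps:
$a{\left(C \right)} = -17 + C$ ($a{\left(C \right)} = \left(-5 + C\right) - 12 = -17 + C$)
$J{\left(k,P \right)} = \frac{1}{-222 + k}$
$J{\left(-121,a{\left(11 \right)} \right)} - -19053 = \frac{1}{-222 - 121} - -19053 = \frac{1}{-343} + 19053 = - \frac{1}{343} + 19053 = \frac{6535178}{343}$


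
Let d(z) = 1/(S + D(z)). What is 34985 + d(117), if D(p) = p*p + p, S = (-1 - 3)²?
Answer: 483562671/13822 ≈ 34985.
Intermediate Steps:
S = 16 (S = (-4)² = 16)
D(p) = p + p² (D(p) = p² + p = p + p²)
d(z) = 1/(16 + z*(1 + z))
34985 + d(117) = 34985 + 1/(16 + 117*(1 + 117)) = 34985 + 1/(16 + 117*118) = 34985 + 1/(16 + 13806) = 34985 + 1/13822 = 483562671/13822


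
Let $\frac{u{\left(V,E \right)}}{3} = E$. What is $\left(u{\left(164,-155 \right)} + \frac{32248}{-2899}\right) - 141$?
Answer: $- \frac{1789042}{2899} \approx -617.12$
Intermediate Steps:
$u{\left(V,E \right)} = 3 E$
$\left(u{\left(164,-155 \right)} + \frac{32248}{-2899}\right) - 141 = \left(3 \left(-155\right) + \frac{32248}{-2899}\right) - 141 = \left(-465 + 32248 \left(- \frac{1}{2899}\right)\right) - 141 = \left(-465 - \frac{32248}{2899}\right) - 141 = - \frac{1380283}{2899} - 141 = - \frac{1789042}{2899}$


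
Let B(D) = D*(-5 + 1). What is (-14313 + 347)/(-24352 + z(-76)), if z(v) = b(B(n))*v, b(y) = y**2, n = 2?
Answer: 6983/14608 ≈ 0.47803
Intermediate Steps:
B(D) = -4*D (B(D) = D*(-4) = -4*D)
z(v) = 64*v (z(v) = (-4*2)**2*v = (-8)**2*v = 64*v)
(-14313 + 347)/(-24352 + z(-76)) = (-14313 + 347)/(-24352 + 64*(-76)) = -13966/(-24352 - 4864) = -13966/(-29216) = -13966*(-1/29216) = 6983/14608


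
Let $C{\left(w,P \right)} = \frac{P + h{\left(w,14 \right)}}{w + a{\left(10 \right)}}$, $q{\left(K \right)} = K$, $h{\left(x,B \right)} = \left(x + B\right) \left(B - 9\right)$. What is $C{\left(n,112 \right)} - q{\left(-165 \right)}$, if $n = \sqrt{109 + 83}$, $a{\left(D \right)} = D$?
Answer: $\frac{3580}{23} + \frac{264 \sqrt{3}}{23} \approx 175.53$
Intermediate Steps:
$h{\left(x,B \right)} = \left(-9 + B\right) \left(B + x\right)$ ($h{\left(x,B \right)} = \left(B + x\right) \left(-9 + B\right) = \left(-9 + B\right) \left(B + x\right)$)
$n = 8 \sqrt{3}$ ($n = \sqrt{192} = 8 \sqrt{3} \approx 13.856$)
$C{\left(w,P \right)} = \frac{70 + P + 5 w}{10 + w}$ ($C{\left(w,P \right)} = \frac{P + \left(14^{2} - 126 - 9 w + 14 w\right)}{w + 10} = \frac{P + \left(196 - 126 - 9 w + 14 w\right)}{10 + w} = \frac{P + \left(70 + 5 w\right)}{10 + w} = \frac{70 + P + 5 w}{10 + w}$)
$C{\left(n,112 \right)} - q{\left(-165 \right)} = \frac{70 + 112 + 5 \cdot 8 \sqrt{3}}{10 + 8 \sqrt{3}} - -165 = \frac{70 + 112 + 40 \sqrt{3}}{10 + 8 \sqrt{3}} + 165 = \frac{182 + 40 \sqrt{3}}{10 + 8 \sqrt{3}} + 165 = 165 + \frac{182 + 40 \sqrt{3}}{10 + 8 \sqrt{3}}$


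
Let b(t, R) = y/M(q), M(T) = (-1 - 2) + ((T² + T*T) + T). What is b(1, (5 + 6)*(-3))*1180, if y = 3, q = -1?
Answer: -1770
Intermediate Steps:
M(T) = -3 + T + 2*T² (M(T) = -3 + ((T² + T²) + T) = -3 + (2*T² + T) = -3 + (T + 2*T²) = -3 + T + 2*T²)
b(t, R) = -3/2 (b(t, R) = 3/(-3 - 1 + 2*(-1)²) = 3/(-3 - 1 + 2*1) = 3/(-3 - 1 + 2) = 3/(-2) = 3*(-½) = -3/2)
b(1, (5 + 6)*(-3))*1180 = -3/2*1180 = -1770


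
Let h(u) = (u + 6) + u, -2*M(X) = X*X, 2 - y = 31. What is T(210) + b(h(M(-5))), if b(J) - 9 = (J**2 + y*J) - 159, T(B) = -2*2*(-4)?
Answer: 778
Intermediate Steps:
y = -29 (y = 2 - 1*31 = 2 - 31 = -29)
M(X) = -X**2/2 (M(X) = -X*X/2 = -X**2/2)
h(u) = 6 + 2*u (h(u) = (6 + u) + u = 6 + 2*u)
T(B) = 16 (T(B) = -4*(-4) = 16)
b(J) = -150 + J**2 - 29*J (b(J) = 9 + ((J**2 - 29*J) - 159) = 9 + (-159 + J**2 - 29*J) = -150 + J**2 - 29*J)
T(210) + b(h(M(-5))) = 16 + (-150 + (6 + 2*(-1/2*(-5)**2))**2 - 29*(6 + 2*(-1/2*(-5)**2))) = 16 + (-150 + (6 + 2*(-1/2*25))**2 - 29*(6 + 2*(-1/2*25))) = 16 + (-150 + (6 + 2*(-25/2))**2 - 29*(6 + 2*(-25/2))) = 16 + (-150 + (6 - 25)**2 - 29*(6 - 25)) = 16 + (-150 + (-19)**2 - 29*(-19)) = 16 + (-150 + 361 + 551) = 16 + 762 = 778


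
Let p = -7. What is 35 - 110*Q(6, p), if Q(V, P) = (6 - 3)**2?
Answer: -955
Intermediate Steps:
Q(V, P) = 9 (Q(V, P) = 3**2 = 9)
35 - 110*Q(6, p) = 35 - 110*9 = 35 - 990 = -955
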